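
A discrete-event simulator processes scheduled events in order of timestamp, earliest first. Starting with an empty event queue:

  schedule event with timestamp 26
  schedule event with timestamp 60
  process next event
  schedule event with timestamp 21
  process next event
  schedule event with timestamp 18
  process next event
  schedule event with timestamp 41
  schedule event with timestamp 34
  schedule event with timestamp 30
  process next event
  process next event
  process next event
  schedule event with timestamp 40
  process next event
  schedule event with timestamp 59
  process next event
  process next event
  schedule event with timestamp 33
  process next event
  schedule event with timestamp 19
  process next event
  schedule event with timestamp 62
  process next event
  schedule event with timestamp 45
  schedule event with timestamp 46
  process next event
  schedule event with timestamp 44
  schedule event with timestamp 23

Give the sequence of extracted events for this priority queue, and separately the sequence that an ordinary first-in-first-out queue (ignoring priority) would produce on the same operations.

priority queue: [26, 21, 18, 30, 34, 41, 40, 59, 60, 33, 19, 62, 45]; FIFO queue: [26, 60, 21, 18, 41, 34, 30, 40, 59, 33, 19, 62, 45]

insert 26 → {26}
insert 60 → {26, 60}
process next event → 26; now {60}
insert 21 → {21, 60}
process next event → 21; now {60}
insert 18 → {18, 60}
process next event → 18; now {60}
insert 41 → {41, 60}
insert 34 → {34, 41, 60}
insert 30 → {30, 34, 41, 60}
process next event → 30; now {34, 41, 60}
process next event → 34; now {41, 60}
process next event → 41; now {60}
insert 40 → {40, 60}
process next event → 40; now {60}
insert 59 → {59, 60}
process next event → 59; now {60}
process next event → 60; now {}
insert 33 → {33}
process next event → 33; now {}
insert 19 → {19}
process next event → 19; now {}
insert 62 → {62}
process next event → 62; now {}
insert 45 → {45}
insert 46 → {45, 46}
process next event → 45; now {46}
insert 44 → {44, 46}
insert 23 → {23, 44, 46}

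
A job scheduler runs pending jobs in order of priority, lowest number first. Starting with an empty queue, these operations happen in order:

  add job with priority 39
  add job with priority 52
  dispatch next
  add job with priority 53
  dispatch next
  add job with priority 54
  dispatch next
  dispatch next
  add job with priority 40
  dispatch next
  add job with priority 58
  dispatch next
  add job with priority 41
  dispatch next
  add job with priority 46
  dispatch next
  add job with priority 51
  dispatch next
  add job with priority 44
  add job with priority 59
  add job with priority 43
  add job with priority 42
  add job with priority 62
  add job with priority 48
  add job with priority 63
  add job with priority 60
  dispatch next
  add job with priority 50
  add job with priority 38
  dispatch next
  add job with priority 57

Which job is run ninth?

insert 39 → {39}
insert 52 → {39, 52}
dispatch next → 39; now {52}
insert 53 → {52, 53}
dispatch next → 52; now {53}
insert 54 → {53, 54}
dispatch next → 53; now {54}
dispatch next → 54; now {}
insert 40 → {40}
dispatch next → 40; now {}
insert 58 → {58}
dispatch next → 58; now {}
insert 41 → {41}
dispatch next → 41; now {}
insert 46 → {46}
dispatch next → 46; now {}
insert 51 → {51}
dispatch next → 51; now {}
insert 44 → {44}
insert 59 → {44, 59}
insert 43 → {43, 44, 59}
insert 42 → {42, 43, 44, 59}
insert 62 → {42, 43, 44, 59, 62}
insert 48 → {42, 43, 44, 48, 59, 62}
insert 63 → {42, 43, 44, 48, 59, 62, 63}
insert 60 → {42, 43, 44, 48, 59, 60, 62, 63}
dispatch next → 42; now {43, 44, 48, 59, 60, 62, 63}
insert 50 → {43, 44, 48, 50, 59, 60, 62, 63}
insert 38 → {38, 43, 44, 48, 50, 59, 60, 62, 63}
dispatch next → 38; now {43, 44, 48, 50, 59, 60, 62, 63}
insert 57 → {43, 44, 48, 50, 57, 59, 60, 62, 63}

51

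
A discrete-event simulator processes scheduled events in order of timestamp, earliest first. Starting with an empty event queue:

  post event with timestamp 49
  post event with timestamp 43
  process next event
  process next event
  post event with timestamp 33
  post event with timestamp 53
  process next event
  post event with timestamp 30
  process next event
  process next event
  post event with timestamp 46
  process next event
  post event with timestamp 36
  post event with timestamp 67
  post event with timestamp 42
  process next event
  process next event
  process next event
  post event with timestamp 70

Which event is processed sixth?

insert 49 → {49}
insert 43 → {43, 49}
process next event → 43; now {49}
process next event → 49; now {}
insert 33 → {33}
insert 53 → {33, 53}
process next event → 33; now {53}
insert 30 → {30, 53}
process next event → 30; now {53}
process next event → 53; now {}
insert 46 → {46}
process next event → 46; now {}
insert 36 → {36}
insert 67 → {36, 67}
insert 42 → {36, 42, 67}
process next event → 36; now {42, 67}
process next event → 42; now {67}
process next event → 67; now {}
insert 70 → {70}

46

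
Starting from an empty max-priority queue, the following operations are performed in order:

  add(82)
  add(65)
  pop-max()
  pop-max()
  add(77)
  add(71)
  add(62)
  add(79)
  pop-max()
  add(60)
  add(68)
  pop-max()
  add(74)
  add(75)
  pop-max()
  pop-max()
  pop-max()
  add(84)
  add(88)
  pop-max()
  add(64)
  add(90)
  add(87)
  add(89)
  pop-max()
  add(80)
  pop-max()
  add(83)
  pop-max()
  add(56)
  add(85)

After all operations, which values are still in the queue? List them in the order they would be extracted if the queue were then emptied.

insert 82 → {82}
insert 65 → {82, 65}
pop-max → 82; now {65}
pop-max → 65; now {}
insert 77 → {77}
insert 71 → {77, 71}
insert 62 → {77, 71, 62}
insert 79 → {79, 77, 71, 62}
pop-max → 79; now {77, 71, 62}
insert 60 → {77, 71, 62, 60}
insert 68 → {77, 71, 68, 62, 60}
pop-max → 77; now {71, 68, 62, 60}
insert 74 → {74, 71, 68, 62, 60}
insert 75 → {75, 74, 71, 68, 62, 60}
pop-max → 75; now {74, 71, 68, 62, 60}
pop-max → 74; now {71, 68, 62, 60}
pop-max → 71; now {68, 62, 60}
insert 84 → {84, 68, 62, 60}
insert 88 → {88, 84, 68, 62, 60}
pop-max → 88; now {84, 68, 62, 60}
insert 64 → {84, 68, 64, 62, 60}
insert 90 → {90, 84, 68, 64, 62, 60}
insert 87 → {90, 87, 84, 68, 64, 62, 60}
insert 89 → {90, 89, 87, 84, 68, 64, 62, 60}
pop-max → 90; now {89, 87, 84, 68, 64, 62, 60}
insert 80 → {89, 87, 84, 80, 68, 64, 62, 60}
pop-max → 89; now {87, 84, 80, 68, 64, 62, 60}
insert 83 → {87, 84, 83, 80, 68, 64, 62, 60}
pop-max → 87; now {84, 83, 80, 68, 64, 62, 60}
insert 56 → {84, 83, 80, 68, 64, 62, 60, 56}
insert 85 → {85, 84, 83, 80, 68, 64, 62, 60, 56}

85 → 84 → 83 → 80 → 68 → 64 → 62 → 60 → 56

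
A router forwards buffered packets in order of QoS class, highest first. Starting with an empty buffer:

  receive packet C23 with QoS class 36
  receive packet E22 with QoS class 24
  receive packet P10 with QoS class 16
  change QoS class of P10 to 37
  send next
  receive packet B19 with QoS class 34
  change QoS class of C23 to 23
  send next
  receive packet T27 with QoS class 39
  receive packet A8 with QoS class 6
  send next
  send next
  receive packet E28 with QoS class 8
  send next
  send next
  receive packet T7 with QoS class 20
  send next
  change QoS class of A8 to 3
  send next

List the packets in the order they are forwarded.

[P10, B19, T27, E22, C23, E28, T7, A8]

add C23 (QoS class 36) → {C23:36}
add E22 (QoS class 24) → {C23:36, E22:24}
add P10 (QoS class 16) → {C23:36, E22:24, P10:16}
update P10 to QoS class 37 → {P10:37, C23:36, E22:24}
send next → P10; now {C23:36, E22:24}
add B19 (QoS class 34) → {C23:36, B19:34, E22:24}
update C23 to QoS class 23 → {B19:34, E22:24, C23:23}
send next → B19; now {E22:24, C23:23}
add T27 (QoS class 39) → {T27:39, E22:24, C23:23}
add A8 (QoS class 6) → {T27:39, E22:24, C23:23, A8:6}
send next → T27; now {E22:24, C23:23, A8:6}
send next → E22; now {C23:23, A8:6}
add E28 (QoS class 8) → {C23:23, E28:8, A8:6}
send next → C23; now {E28:8, A8:6}
send next → E28; now {A8:6}
add T7 (QoS class 20) → {T7:20, A8:6}
send next → T7; now {A8:6}
update A8 to QoS class 3 → {A8:3}
send next → A8; now {}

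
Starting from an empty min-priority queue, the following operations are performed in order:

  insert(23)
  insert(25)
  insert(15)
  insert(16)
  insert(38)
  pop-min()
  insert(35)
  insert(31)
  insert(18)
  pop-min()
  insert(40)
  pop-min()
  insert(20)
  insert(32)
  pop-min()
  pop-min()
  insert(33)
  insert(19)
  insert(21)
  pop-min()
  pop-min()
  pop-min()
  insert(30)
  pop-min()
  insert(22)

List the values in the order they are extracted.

15, 16, 18, 20, 23, 19, 21, 25, 30

insert 23 → {23}
insert 25 → {23, 25}
insert 15 → {15, 23, 25}
insert 16 → {15, 16, 23, 25}
insert 38 → {15, 16, 23, 25, 38}
pop-min → 15; now {16, 23, 25, 38}
insert 35 → {16, 23, 25, 35, 38}
insert 31 → {16, 23, 25, 31, 35, 38}
insert 18 → {16, 18, 23, 25, 31, 35, 38}
pop-min → 16; now {18, 23, 25, 31, 35, 38}
insert 40 → {18, 23, 25, 31, 35, 38, 40}
pop-min → 18; now {23, 25, 31, 35, 38, 40}
insert 20 → {20, 23, 25, 31, 35, 38, 40}
insert 32 → {20, 23, 25, 31, 32, 35, 38, 40}
pop-min → 20; now {23, 25, 31, 32, 35, 38, 40}
pop-min → 23; now {25, 31, 32, 35, 38, 40}
insert 33 → {25, 31, 32, 33, 35, 38, 40}
insert 19 → {19, 25, 31, 32, 33, 35, 38, 40}
insert 21 → {19, 21, 25, 31, 32, 33, 35, 38, 40}
pop-min → 19; now {21, 25, 31, 32, 33, 35, 38, 40}
pop-min → 21; now {25, 31, 32, 33, 35, 38, 40}
pop-min → 25; now {31, 32, 33, 35, 38, 40}
insert 30 → {30, 31, 32, 33, 35, 38, 40}
pop-min → 30; now {31, 32, 33, 35, 38, 40}
insert 22 → {22, 31, 32, 33, 35, 38, 40}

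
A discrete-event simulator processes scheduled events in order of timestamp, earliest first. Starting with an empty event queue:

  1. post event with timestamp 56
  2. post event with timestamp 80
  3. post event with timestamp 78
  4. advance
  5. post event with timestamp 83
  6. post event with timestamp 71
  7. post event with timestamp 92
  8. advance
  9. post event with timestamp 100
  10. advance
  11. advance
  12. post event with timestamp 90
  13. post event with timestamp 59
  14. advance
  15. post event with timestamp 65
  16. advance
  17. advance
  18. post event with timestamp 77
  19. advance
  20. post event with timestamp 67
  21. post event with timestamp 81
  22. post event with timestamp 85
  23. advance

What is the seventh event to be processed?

83

insert 56 → {56}
insert 80 → {56, 80}
insert 78 → {56, 78, 80}
advance → 56; now {78, 80}
insert 83 → {78, 80, 83}
insert 71 → {71, 78, 80, 83}
insert 92 → {71, 78, 80, 83, 92}
advance → 71; now {78, 80, 83, 92}
insert 100 → {78, 80, 83, 92, 100}
advance → 78; now {80, 83, 92, 100}
advance → 80; now {83, 92, 100}
insert 90 → {83, 90, 92, 100}
insert 59 → {59, 83, 90, 92, 100}
advance → 59; now {83, 90, 92, 100}
insert 65 → {65, 83, 90, 92, 100}
advance → 65; now {83, 90, 92, 100}
advance → 83; now {90, 92, 100}
insert 77 → {77, 90, 92, 100}
advance → 77; now {90, 92, 100}
insert 67 → {67, 90, 92, 100}
insert 81 → {67, 81, 90, 92, 100}
insert 85 → {67, 81, 85, 90, 92, 100}
advance → 67; now {81, 85, 90, 92, 100}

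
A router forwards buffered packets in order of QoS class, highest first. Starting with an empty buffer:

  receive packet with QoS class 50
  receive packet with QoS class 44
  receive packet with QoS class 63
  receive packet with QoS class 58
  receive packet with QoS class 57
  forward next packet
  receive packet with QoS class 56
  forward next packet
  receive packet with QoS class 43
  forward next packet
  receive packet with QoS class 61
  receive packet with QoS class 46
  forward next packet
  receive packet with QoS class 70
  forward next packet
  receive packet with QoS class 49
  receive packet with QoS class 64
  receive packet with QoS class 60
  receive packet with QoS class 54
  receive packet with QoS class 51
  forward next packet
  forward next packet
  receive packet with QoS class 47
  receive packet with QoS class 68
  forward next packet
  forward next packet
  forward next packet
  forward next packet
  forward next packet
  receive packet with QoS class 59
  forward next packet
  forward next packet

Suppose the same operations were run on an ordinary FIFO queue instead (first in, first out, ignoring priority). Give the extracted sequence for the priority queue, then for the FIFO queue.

priority queue: 63, 58, 57, 61, 70, 64, 60, 68, 56, 54, 51, 50, 59, 49; FIFO queue: 50 → 44 → 63 → 58 → 57 → 56 → 43 → 61 → 46 → 70 → 49 → 64 → 60 → 54

insert 50 → {50}
insert 44 → {50, 44}
insert 63 → {63, 50, 44}
insert 58 → {63, 58, 50, 44}
insert 57 → {63, 58, 57, 50, 44}
forward next packet → 63; now {58, 57, 50, 44}
insert 56 → {58, 57, 56, 50, 44}
forward next packet → 58; now {57, 56, 50, 44}
insert 43 → {57, 56, 50, 44, 43}
forward next packet → 57; now {56, 50, 44, 43}
insert 61 → {61, 56, 50, 44, 43}
insert 46 → {61, 56, 50, 46, 44, 43}
forward next packet → 61; now {56, 50, 46, 44, 43}
insert 70 → {70, 56, 50, 46, 44, 43}
forward next packet → 70; now {56, 50, 46, 44, 43}
insert 49 → {56, 50, 49, 46, 44, 43}
insert 64 → {64, 56, 50, 49, 46, 44, 43}
insert 60 → {64, 60, 56, 50, 49, 46, 44, 43}
insert 54 → {64, 60, 56, 54, 50, 49, 46, 44, 43}
insert 51 → {64, 60, 56, 54, 51, 50, 49, 46, 44, 43}
forward next packet → 64; now {60, 56, 54, 51, 50, 49, 46, 44, 43}
forward next packet → 60; now {56, 54, 51, 50, 49, 46, 44, 43}
insert 47 → {56, 54, 51, 50, 49, 47, 46, 44, 43}
insert 68 → {68, 56, 54, 51, 50, 49, 47, 46, 44, 43}
forward next packet → 68; now {56, 54, 51, 50, 49, 47, 46, 44, 43}
forward next packet → 56; now {54, 51, 50, 49, 47, 46, 44, 43}
forward next packet → 54; now {51, 50, 49, 47, 46, 44, 43}
forward next packet → 51; now {50, 49, 47, 46, 44, 43}
forward next packet → 50; now {49, 47, 46, 44, 43}
insert 59 → {59, 49, 47, 46, 44, 43}
forward next packet → 59; now {49, 47, 46, 44, 43}
forward next packet → 49; now {47, 46, 44, 43}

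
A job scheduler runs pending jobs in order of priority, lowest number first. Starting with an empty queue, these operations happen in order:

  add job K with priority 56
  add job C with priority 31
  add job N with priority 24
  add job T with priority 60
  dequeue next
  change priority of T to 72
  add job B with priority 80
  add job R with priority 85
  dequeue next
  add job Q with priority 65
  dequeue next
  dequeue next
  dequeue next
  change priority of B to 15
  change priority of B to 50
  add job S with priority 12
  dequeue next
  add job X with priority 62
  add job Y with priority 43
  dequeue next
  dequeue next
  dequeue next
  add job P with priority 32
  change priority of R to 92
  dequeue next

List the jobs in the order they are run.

[N, C, K, Q, T, S, Y, B, X, P]

add K (priority 56) → {K:56}
add C (priority 31) → {C:31, K:56}
add N (priority 24) → {N:24, C:31, K:56}
add T (priority 60) → {N:24, C:31, K:56, T:60}
dequeue next → N; now {C:31, K:56, T:60}
update T to priority 72 → {C:31, K:56, T:72}
add B (priority 80) → {C:31, K:56, T:72, B:80}
add R (priority 85) → {C:31, K:56, T:72, B:80, R:85}
dequeue next → C; now {K:56, T:72, B:80, R:85}
add Q (priority 65) → {K:56, Q:65, T:72, B:80, R:85}
dequeue next → K; now {Q:65, T:72, B:80, R:85}
dequeue next → Q; now {T:72, B:80, R:85}
dequeue next → T; now {B:80, R:85}
update B to priority 15 → {B:15, R:85}
update B to priority 50 → {B:50, R:85}
add S (priority 12) → {S:12, B:50, R:85}
dequeue next → S; now {B:50, R:85}
add X (priority 62) → {B:50, X:62, R:85}
add Y (priority 43) → {Y:43, B:50, X:62, R:85}
dequeue next → Y; now {B:50, X:62, R:85}
dequeue next → B; now {X:62, R:85}
dequeue next → X; now {R:85}
add P (priority 32) → {P:32, R:85}
update R to priority 92 → {P:32, R:92}
dequeue next → P; now {R:92}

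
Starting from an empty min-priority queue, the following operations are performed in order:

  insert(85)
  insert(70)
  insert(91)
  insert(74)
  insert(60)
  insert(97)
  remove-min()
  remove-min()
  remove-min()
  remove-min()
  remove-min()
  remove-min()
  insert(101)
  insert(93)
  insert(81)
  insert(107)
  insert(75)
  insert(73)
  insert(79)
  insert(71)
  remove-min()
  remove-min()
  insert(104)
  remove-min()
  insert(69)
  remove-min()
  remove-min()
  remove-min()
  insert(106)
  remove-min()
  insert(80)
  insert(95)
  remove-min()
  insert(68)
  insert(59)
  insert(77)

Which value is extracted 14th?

insert 85 → {85}
insert 70 → {70, 85}
insert 91 → {70, 85, 91}
insert 74 → {70, 74, 85, 91}
insert 60 → {60, 70, 74, 85, 91}
insert 97 → {60, 70, 74, 85, 91, 97}
remove-min → 60; now {70, 74, 85, 91, 97}
remove-min → 70; now {74, 85, 91, 97}
remove-min → 74; now {85, 91, 97}
remove-min → 85; now {91, 97}
remove-min → 91; now {97}
remove-min → 97; now {}
insert 101 → {101}
insert 93 → {93, 101}
insert 81 → {81, 93, 101}
insert 107 → {81, 93, 101, 107}
insert 75 → {75, 81, 93, 101, 107}
insert 73 → {73, 75, 81, 93, 101, 107}
insert 79 → {73, 75, 79, 81, 93, 101, 107}
insert 71 → {71, 73, 75, 79, 81, 93, 101, 107}
remove-min → 71; now {73, 75, 79, 81, 93, 101, 107}
remove-min → 73; now {75, 79, 81, 93, 101, 107}
insert 104 → {75, 79, 81, 93, 101, 104, 107}
remove-min → 75; now {79, 81, 93, 101, 104, 107}
insert 69 → {69, 79, 81, 93, 101, 104, 107}
remove-min → 69; now {79, 81, 93, 101, 104, 107}
remove-min → 79; now {81, 93, 101, 104, 107}
remove-min → 81; now {93, 101, 104, 107}
insert 106 → {93, 101, 104, 106, 107}
remove-min → 93; now {101, 104, 106, 107}
insert 80 → {80, 101, 104, 106, 107}
insert 95 → {80, 95, 101, 104, 106, 107}
remove-min → 80; now {95, 101, 104, 106, 107}
insert 68 → {68, 95, 101, 104, 106, 107}
insert 59 → {59, 68, 95, 101, 104, 106, 107}
insert 77 → {59, 68, 77, 95, 101, 104, 106, 107}

80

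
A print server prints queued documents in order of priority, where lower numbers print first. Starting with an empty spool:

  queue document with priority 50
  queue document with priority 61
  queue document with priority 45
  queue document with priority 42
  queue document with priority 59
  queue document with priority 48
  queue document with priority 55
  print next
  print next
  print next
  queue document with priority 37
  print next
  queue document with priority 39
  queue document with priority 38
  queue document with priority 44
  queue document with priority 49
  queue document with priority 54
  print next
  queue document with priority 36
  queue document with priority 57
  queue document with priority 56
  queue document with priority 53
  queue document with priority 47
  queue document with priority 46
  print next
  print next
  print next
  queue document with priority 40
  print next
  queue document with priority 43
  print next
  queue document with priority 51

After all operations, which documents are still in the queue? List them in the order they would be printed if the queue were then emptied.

insert 50 → {50}
insert 61 → {50, 61}
insert 45 → {45, 50, 61}
insert 42 → {42, 45, 50, 61}
insert 59 → {42, 45, 50, 59, 61}
insert 48 → {42, 45, 48, 50, 59, 61}
insert 55 → {42, 45, 48, 50, 55, 59, 61}
print next → 42; now {45, 48, 50, 55, 59, 61}
print next → 45; now {48, 50, 55, 59, 61}
print next → 48; now {50, 55, 59, 61}
insert 37 → {37, 50, 55, 59, 61}
print next → 37; now {50, 55, 59, 61}
insert 39 → {39, 50, 55, 59, 61}
insert 38 → {38, 39, 50, 55, 59, 61}
insert 44 → {38, 39, 44, 50, 55, 59, 61}
insert 49 → {38, 39, 44, 49, 50, 55, 59, 61}
insert 54 → {38, 39, 44, 49, 50, 54, 55, 59, 61}
print next → 38; now {39, 44, 49, 50, 54, 55, 59, 61}
insert 36 → {36, 39, 44, 49, 50, 54, 55, 59, 61}
insert 57 → {36, 39, 44, 49, 50, 54, 55, 57, 59, 61}
insert 56 → {36, 39, 44, 49, 50, 54, 55, 56, 57, 59, 61}
insert 53 → {36, 39, 44, 49, 50, 53, 54, 55, 56, 57, 59, 61}
insert 47 → {36, 39, 44, 47, 49, 50, 53, 54, 55, 56, 57, 59, 61}
insert 46 → {36, 39, 44, 46, 47, 49, 50, 53, 54, 55, 56, 57, 59, 61}
print next → 36; now {39, 44, 46, 47, 49, 50, 53, 54, 55, 56, 57, 59, 61}
print next → 39; now {44, 46, 47, 49, 50, 53, 54, 55, 56, 57, 59, 61}
print next → 44; now {46, 47, 49, 50, 53, 54, 55, 56, 57, 59, 61}
insert 40 → {40, 46, 47, 49, 50, 53, 54, 55, 56, 57, 59, 61}
print next → 40; now {46, 47, 49, 50, 53, 54, 55, 56, 57, 59, 61}
insert 43 → {43, 46, 47, 49, 50, 53, 54, 55, 56, 57, 59, 61}
print next → 43; now {46, 47, 49, 50, 53, 54, 55, 56, 57, 59, 61}
insert 51 → {46, 47, 49, 50, 51, 53, 54, 55, 56, 57, 59, 61}

46 → 47 → 49 → 50 → 51 → 53 → 54 → 55 → 56 → 57 → 59 → 61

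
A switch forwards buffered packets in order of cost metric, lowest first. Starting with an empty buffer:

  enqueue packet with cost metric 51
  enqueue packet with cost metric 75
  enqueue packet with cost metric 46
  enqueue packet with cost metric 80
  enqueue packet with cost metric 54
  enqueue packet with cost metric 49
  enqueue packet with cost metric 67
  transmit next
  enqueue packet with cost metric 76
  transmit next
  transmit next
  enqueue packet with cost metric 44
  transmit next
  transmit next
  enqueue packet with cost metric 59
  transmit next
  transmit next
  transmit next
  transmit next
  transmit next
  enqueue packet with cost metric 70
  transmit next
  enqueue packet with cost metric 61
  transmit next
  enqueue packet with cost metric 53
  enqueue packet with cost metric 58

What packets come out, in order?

insert 51 → {51}
insert 75 → {51, 75}
insert 46 → {46, 51, 75}
insert 80 → {46, 51, 75, 80}
insert 54 → {46, 51, 54, 75, 80}
insert 49 → {46, 49, 51, 54, 75, 80}
insert 67 → {46, 49, 51, 54, 67, 75, 80}
transmit next → 46; now {49, 51, 54, 67, 75, 80}
insert 76 → {49, 51, 54, 67, 75, 76, 80}
transmit next → 49; now {51, 54, 67, 75, 76, 80}
transmit next → 51; now {54, 67, 75, 76, 80}
insert 44 → {44, 54, 67, 75, 76, 80}
transmit next → 44; now {54, 67, 75, 76, 80}
transmit next → 54; now {67, 75, 76, 80}
insert 59 → {59, 67, 75, 76, 80}
transmit next → 59; now {67, 75, 76, 80}
transmit next → 67; now {75, 76, 80}
transmit next → 75; now {76, 80}
transmit next → 76; now {80}
transmit next → 80; now {}
insert 70 → {70}
transmit next → 70; now {}
insert 61 → {61}
transmit next → 61; now {}
insert 53 → {53}
insert 58 → {53, 58}

[46, 49, 51, 44, 54, 59, 67, 75, 76, 80, 70, 61]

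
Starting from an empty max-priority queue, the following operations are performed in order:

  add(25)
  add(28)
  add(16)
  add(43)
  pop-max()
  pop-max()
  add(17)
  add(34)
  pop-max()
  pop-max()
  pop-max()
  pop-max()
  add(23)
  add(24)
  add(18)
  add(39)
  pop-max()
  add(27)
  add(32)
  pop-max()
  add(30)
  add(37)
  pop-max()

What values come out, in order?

[43, 28, 34, 25, 17, 16, 39, 32, 37]

insert 25 → {25}
insert 28 → {28, 25}
insert 16 → {28, 25, 16}
insert 43 → {43, 28, 25, 16}
pop-max → 43; now {28, 25, 16}
pop-max → 28; now {25, 16}
insert 17 → {25, 17, 16}
insert 34 → {34, 25, 17, 16}
pop-max → 34; now {25, 17, 16}
pop-max → 25; now {17, 16}
pop-max → 17; now {16}
pop-max → 16; now {}
insert 23 → {23}
insert 24 → {24, 23}
insert 18 → {24, 23, 18}
insert 39 → {39, 24, 23, 18}
pop-max → 39; now {24, 23, 18}
insert 27 → {27, 24, 23, 18}
insert 32 → {32, 27, 24, 23, 18}
pop-max → 32; now {27, 24, 23, 18}
insert 30 → {30, 27, 24, 23, 18}
insert 37 → {37, 30, 27, 24, 23, 18}
pop-max → 37; now {30, 27, 24, 23, 18}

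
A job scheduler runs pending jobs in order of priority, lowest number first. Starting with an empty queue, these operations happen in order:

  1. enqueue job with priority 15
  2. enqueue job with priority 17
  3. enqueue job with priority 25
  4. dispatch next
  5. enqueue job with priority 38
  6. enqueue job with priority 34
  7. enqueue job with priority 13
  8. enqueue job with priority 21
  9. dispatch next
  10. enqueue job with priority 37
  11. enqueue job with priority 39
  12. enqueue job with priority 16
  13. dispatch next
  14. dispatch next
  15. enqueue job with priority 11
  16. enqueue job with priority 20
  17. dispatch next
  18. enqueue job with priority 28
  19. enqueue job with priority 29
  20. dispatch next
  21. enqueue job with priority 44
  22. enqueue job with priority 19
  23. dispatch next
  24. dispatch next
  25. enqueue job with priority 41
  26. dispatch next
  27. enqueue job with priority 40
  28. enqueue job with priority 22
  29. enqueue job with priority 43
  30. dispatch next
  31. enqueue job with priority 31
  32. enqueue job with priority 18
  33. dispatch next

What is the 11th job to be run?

insert 15 → {15}
insert 17 → {15, 17}
insert 25 → {15, 17, 25}
dispatch next → 15; now {17, 25}
insert 38 → {17, 25, 38}
insert 34 → {17, 25, 34, 38}
insert 13 → {13, 17, 25, 34, 38}
insert 21 → {13, 17, 21, 25, 34, 38}
dispatch next → 13; now {17, 21, 25, 34, 38}
insert 37 → {17, 21, 25, 34, 37, 38}
insert 39 → {17, 21, 25, 34, 37, 38, 39}
insert 16 → {16, 17, 21, 25, 34, 37, 38, 39}
dispatch next → 16; now {17, 21, 25, 34, 37, 38, 39}
dispatch next → 17; now {21, 25, 34, 37, 38, 39}
insert 11 → {11, 21, 25, 34, 37, 38, 39}
insert 20 → {11, 20, 21, 25, 34, 37, 38, 39}
dispatch next → 11; now {20, 21, 25, 34, 37, 38, 39}
insert 28 → {20, 21, 25, 28, 34, 37, 38, 39}
insert 29 → {20, 21, 25, 28, 29, 34, 37, 38, 39}
dispatch next → 20; now {21, 25, 28, 29, 34, 37, 38, 39}
insert 44 → {21, 25, 28, 29, 34, 37, 38, 39, 44}
insert 19 → {19, 21, 25, 28, 29, 34, 37, 38, 39, 44}
dispatch next → 19; now {21, 25, 28, 29, 34, 37, 38, 39, 44}
dispatch next → 21; now {25, 28, 29, 34, 37, 38, 39, 44}
insert 41 → {25, 28, 29, 34, 37, 38, 39, 41, 44}
dispatch next → 25; now {28, 29, 34, 37, 38, 39, 41, 44}
insert 40 → {28, 29, 34, 37, 38, 39, 40, 41, 44}
insert 22 → {22, 28, 29, 34, 37, 38, 39, 40, 41, 44}
insert 43 → {22, 28, 29, 34, 37, 38, 39, 40, 41, 43, 44}
dispatch next → 22; now {28, 29, 34, 37, 38, 39, 40, 41, 43, 44}
insert 31 → {28, 29, 31, 34, 37, 38, 39, 40, 41, 43, 44}
insert 18 → {18, 28, 29, 31, 34, 37, 38, 39, 40, 41, 43, 44}
dispatch next → 18; now {28, 29, 31, 34, 37, 38, 39, 40, 41, 43, 44}

18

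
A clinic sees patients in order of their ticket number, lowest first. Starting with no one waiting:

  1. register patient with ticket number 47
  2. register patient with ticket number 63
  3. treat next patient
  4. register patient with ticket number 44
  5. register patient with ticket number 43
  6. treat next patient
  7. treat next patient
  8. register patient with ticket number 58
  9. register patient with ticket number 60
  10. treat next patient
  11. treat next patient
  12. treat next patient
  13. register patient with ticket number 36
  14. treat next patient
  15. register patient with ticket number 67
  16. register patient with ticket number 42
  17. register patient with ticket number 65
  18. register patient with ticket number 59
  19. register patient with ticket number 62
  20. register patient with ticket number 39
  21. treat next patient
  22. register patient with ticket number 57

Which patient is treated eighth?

39

insert 47 → {47}
insert 63 → {47, 63}
treat next patient → 47; now {63}
insert 44 → {44, 63}
insert 43 → {43, 44, 63}
treat next patient → 43; now {44, 63}
treat next patient → 44; now {63}
insert 58 → {58, 63}
insert 60 → {58, 60, 63}
treat next patient → 58; now {60, 63}
treat next patient → 60; now {63}
treat next patient → 63; now {}
insert 36 → {36}
treat next patient → 36; now {}
insert 67 → {67}
insert 42 → {42, 67}
insert 65 → {42, 65, 67}
insert 59 → {42, 59, 65, 67}
insert 62 → {42, 59, 62, 65, 67}
insert 39 → {39, 42, 59, 62, 65, 67}
treat next patient → 39; now {42, 59, 62, 65, 67}
insert 57 → {42, 57, 59, 62, 65, 67}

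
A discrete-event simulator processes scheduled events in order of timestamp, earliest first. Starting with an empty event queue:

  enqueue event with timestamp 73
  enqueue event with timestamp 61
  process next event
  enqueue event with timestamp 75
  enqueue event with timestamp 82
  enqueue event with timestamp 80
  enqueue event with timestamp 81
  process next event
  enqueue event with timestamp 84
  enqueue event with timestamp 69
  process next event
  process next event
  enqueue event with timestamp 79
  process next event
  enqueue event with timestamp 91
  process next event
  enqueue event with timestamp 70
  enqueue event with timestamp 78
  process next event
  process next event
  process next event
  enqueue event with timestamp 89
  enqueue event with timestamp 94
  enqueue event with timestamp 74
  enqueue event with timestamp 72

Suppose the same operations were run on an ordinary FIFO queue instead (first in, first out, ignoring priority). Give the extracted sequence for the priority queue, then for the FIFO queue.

insert 73 → {73}
insert 61 → {61, 73}
process next event → 61; now {73}
insert 75 → {73, 75}
insert 82 → {73, 75, 82}
insert 80 → {73, 75, 80, 82}
insert 81 → {73, 75, 80, 81, 82}
process next event → 73; now {75, 80, 81, 82}
insert 84 → {75, 80, 81, 82, 84}
insert 69 → {69, 75, 80, 81, 82, 84}
process next event → 69; now {75, 80, 81, 82, 84}
process next event → 75; now {80, 81, 82, 84}
insert 79 → {79, 80, 81, 82, 84}
process next event → 79; now {80, 81, 82, 84}
insert 91 → {80, 81, 82, 84, 91}
process next event → 80; now {81, 82, 84, 91}
insert 70 → {70, 81, 82, 84, 91}
insert 78 → {70, 78, 81, 82, 84, 91}
process next event → 70; now {78, 81, 82, 84, 91}
process next event → 78; now {81, 82, 84, 91}
process next event → 81; now {82, 84, 91}
insert 89 → {82, 84, 89, 91}
insert 94 → {82, 84, 89, 91, 94}
insert 74 → {74, 82, 84, 89, 91, 94}
insert 72 → {72, 74, 82, 84, 89, 91, 94}

priority queue: [61, 73, 69, 75, 79, 80, 70, 78, 81]; FIFO queue: [73, 61, 75, 82, 80, 81, 84, 69, 79]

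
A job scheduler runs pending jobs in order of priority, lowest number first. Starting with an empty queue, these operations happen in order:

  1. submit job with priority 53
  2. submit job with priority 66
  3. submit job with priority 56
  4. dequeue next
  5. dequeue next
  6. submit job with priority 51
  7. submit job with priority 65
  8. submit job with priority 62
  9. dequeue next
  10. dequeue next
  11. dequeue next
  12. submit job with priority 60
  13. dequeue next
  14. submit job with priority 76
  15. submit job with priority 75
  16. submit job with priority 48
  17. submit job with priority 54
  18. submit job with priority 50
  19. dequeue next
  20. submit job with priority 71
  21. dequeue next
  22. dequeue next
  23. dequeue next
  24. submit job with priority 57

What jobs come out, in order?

insert 53 → {53}
insert 66 → {53, 66}
insert 56 → {53, 56, 66}
dequeue next → 53; now {56, 66}
dequeue next → 56; now {66}
insert 51 → {51, 66}
insert 65 → {51, 65, 66}
insert 62 → {51, 62, 65, 66}
dequeue next → 51; now {62, 65, 66}
dequeue next → 62; now {65, 66}
dequeue next → 65; now {66}
insert 60 → {60, 66}
dequeue next → 60; now {66}
insert 76 → {66, 76}
insert 75 → {66, 75, 76}
insert 48 → {48, 66, 75, 76}
insert 54 → {48, 54, 66, 75, 76}
insert 50 → {48, 50, 54, 66, 75, 76}
dequeue next → 48; now {50, 54, 66, 75, 76}
insert 71 → {50, 54, 66, 71, 75, 76}
dequeue next → 50; now {54, 66, 71, 75, 76}
dequeue next → 54; now {66, 71, 75, 76}
dequeue next → 66; now {71, 75, 76}
insert 57 → {57, 71, 75, 76}

[53, 56, 51, 62, 65, 60, 48, 50, 54, 66]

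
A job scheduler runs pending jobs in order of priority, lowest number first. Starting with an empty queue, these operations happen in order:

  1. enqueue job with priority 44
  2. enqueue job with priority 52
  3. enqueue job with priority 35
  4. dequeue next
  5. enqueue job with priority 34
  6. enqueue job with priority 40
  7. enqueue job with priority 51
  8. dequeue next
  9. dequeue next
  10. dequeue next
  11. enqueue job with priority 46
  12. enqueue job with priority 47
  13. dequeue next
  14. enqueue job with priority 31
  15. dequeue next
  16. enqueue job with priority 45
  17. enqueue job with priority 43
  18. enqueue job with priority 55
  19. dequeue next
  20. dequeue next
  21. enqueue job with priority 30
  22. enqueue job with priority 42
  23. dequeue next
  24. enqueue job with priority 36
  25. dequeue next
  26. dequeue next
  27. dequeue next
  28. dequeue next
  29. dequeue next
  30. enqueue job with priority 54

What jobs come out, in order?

insert 44 → {44}
insert 52 → {44, 52}
insert 35 → {35, 44, 52}
dequeue next → 35; now {44, 52}
insert 34 → {34, 44, 52}
insert 40 → {34, 40, 44, 52}
insert 51 → {34, 40, 44, 51, 52}
dequeue next → 34; now {40, 44, 51, 52}
dequeue next → 40; now {44, 51, 52}
dequeue next → 44; now {51, 52}
insert 46 → {46, 51, 52}
insert 47 → {46, 47, 51, 52}
dequeue next → 46; now {47, 51, 52}
insert 31 → {31, 47, 51, 52}
dequeue next → 31; now {47, 51, 52}
insert 45 → {45, 47, 51, 52}
insert 43 → {43, 45, 47, 51, 52}
insert 55 → {43, 45, 47, 51, 52, 55}
dequeue next → 43; now {45, 47, 51, 52, 55}
dequeue next → 45; now {47, 51, 52, 55}
insert 30 → {30, 47, 51, 52, 55}
insert 42 → {30, 42, 47, 51, 52, 55}
dequeue next → 30; now {42, 47, 51, 52, 55}
insert 36 → {36, 42, 47, 51, 52, 55}
dequeue next → 36; now {42, 47, 51, 52, 55}
dequeue next → 42; now {47, 51, 52, 55}
dequeue next → 47; now {51, 52, 55}
dequeue next → 51; now {52, 55}
dequeue next → 52; now {55}
insert 54 → {54, 55}

[35, 34, 40, 44, 46, 31, 43, 45, 30, 36, 42, 47, 51, 52]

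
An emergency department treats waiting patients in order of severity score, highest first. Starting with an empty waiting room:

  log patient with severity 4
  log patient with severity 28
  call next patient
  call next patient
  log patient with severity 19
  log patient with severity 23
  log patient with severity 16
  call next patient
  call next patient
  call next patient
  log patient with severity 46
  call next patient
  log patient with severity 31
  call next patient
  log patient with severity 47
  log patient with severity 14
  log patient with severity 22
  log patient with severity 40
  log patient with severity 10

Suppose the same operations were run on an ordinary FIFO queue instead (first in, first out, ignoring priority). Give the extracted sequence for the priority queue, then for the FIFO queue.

priority queue: 28, 4, 23, 19, 16, 46, 31; FIFO queue: 4, 28, 19, 23, 16, 46, 31

insert 4 → {4}
insert 28 → {28, 4}
call next patient → 28; now {4}
call next patient → 4; now {}
insert 19 → {19}
insert 23 → {23, 19}
insert 16 → {23, 19, 16}
call next patient → 23; now {19, 16}
call next patient → 19; now {16}
call next patient → 16; now {}
insert 46 → {46}
call next patient → 46; now {}
insert 31 → {31}
call next patient → 31; now {}
insert 47 → {47}
insert 14 → {47, 14}
insert 22 → {47, 22, 14}
insert 40 → {47, 40, 22, 14}
insert 10 → {47, 40, 22, 14, 10}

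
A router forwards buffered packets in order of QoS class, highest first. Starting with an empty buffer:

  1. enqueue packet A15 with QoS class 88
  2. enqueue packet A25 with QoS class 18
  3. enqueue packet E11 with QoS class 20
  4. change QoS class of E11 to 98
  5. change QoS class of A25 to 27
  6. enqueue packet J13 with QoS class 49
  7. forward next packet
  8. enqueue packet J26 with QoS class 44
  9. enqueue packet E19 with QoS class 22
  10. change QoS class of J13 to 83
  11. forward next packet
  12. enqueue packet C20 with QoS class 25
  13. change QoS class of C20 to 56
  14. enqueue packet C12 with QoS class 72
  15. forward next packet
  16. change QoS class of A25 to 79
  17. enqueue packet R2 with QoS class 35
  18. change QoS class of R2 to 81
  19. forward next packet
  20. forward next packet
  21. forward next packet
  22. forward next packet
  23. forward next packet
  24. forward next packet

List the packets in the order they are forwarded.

add A15 (QoS class 88) → {A15:88}
add A25 (QoS class 18) → {A15:88, A25:18}
add E11 (QoS class 20) → {A15:88, E11:20, A25:18}
update E11 to QoS class 98 → {E11:98, A15:88, A25:18}
update A25 to QoS class 27 → {E11:98, A15:88, A25:27}
add J13 (QoS class 49) → {E11:98, A15:88, J13:49, A25:27}
forward next packet → E11; now {A15:88, J13:49, A25:27}
add J26 (QoS class 44) → {A15:88, J13:49, J26:44, A25:27}
add E19 (QoS class 22) → {A15:88, J13:49, J26:44, A25:27, E19:22}
update J13 to QoS class 83 → {A15:88, J13:83, J26:44, A25:27, E19:22}
forward next packet → A15; now {J13:83, J26:44, A25:27, E19:22}
add C20 (QoS class 25) → {J13:83, J26:44, A25:27, C20:25, E19:22}
update C20 to QoS class 56 → {J13:83, C20:56, J26:44, A25:27, E19:22}
add C12 (QoS class 72) → {J13:83, C12:72, C20:56, J26:44, A25:27, E19:22}
forward next packet → J13; now {C12:72, C20:56, J26:44, A25:27, E19:22}
update A25 to QoS class 79 → {A25:79, C12:72, C20:56, J26:44, E19:22}
add R2 (QoS class 35) → {A25:79, C12:72, C20:56, J26:44, R2:35, E19:22}
update R2 to QoS class 81 → {R2:81, A25:79, C12:72, C20:56, J26:44, E19:22}
forward next packet → R2; now {A25:79, C12:72, C20:56, J26:44, E19:22}
forward next packet → A25; now {C12:72, C20:56, J26:44, E19:22}
forward next packet → C12; now {C20:56, J26:44, E19:22}
forward next packet → C20; now {J26:44, E19:22}
forward next packet → J26; now {E19:22}
forward next packet → E19; now {}

E11 → A15 → J13 → R2 → A25 → C12 → C20 → J26 → E19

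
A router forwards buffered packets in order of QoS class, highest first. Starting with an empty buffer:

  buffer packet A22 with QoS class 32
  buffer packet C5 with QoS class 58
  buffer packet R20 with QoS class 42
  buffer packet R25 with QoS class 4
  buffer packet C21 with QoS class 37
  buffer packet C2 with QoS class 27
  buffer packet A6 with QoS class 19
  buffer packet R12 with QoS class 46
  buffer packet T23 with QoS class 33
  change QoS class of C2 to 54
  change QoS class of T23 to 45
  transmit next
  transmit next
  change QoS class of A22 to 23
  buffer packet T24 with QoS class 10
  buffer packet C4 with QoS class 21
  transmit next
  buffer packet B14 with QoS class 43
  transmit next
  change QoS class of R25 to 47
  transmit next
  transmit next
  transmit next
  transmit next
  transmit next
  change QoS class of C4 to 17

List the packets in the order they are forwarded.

add A22 (QoS class 32) → {A22:32}
add C5 (QoS class 58) → {C5:58, A22:32}
add R20 (QoS class 42) → {C5:58, R20:42, A22:32}
add R25 (QoS class 4) → {C5:58, R20:42, A22:32, R25:4}
add C21 (QoS class 37) → {C5:58, R20:42, C21:37, A22:32, R25:4}
add C2 (QoS class 27) → {C5:58, R20:42, C21:37, A22:32, C2:27, R25:4}
add A6 (QoS class 19) → {C5:58, R20:42, C21:37, A22:32, C2:27, A6:19, R25:4}
add R12 (QoS class 46) → {C5:58, R12:46, R20:42, C21:37, A22:32, C2:27, A6:19, R25:4}
add T23 (QoS class 33) → {C5:58, R12:46, R20:42, C21:37, T23:33, A22:32, C2:27, A6:19, R25:4}
update C2 to QoS class 54 → {C5:58, C2:54, R12:46, R20:42, C21:37, T23:33, A22:32, A6:19, R25:4}
update T23 to QoS class 45 → {C5:58, C2:54, R12:46, T23:45, R20:42, C21:37, A22:32, A6:19, R25:4}
transmit next → C5; now {C2:54, R12:46, T23:45, R20:42, C21:37, A22:32, A6:19, R25:4}
transmit next → C2; now {R12:46, T23:45, R20:42, C21:37, A22:32, A6:19, R25:4}
update A22 to QoS class 23 → {R12:46, T23:45, R20:42, C21:37, A22:23, A6:19, R25:4}
add T24 (QoS class 10) → {R12:46, T23:45, R20:42, C21:37, A22:23, A6:19, T24:10, R25:4}
add C4 (QoS class 21) → {R12:46, T23:45, R20:42, C21:37, A22:23, C4:21, A6:19, T24:10, R25:4}
transmit next → R12; now {T23:45, R20:42, C21:37, A22:23, C4:21, A6:19, T24:10, R25:4}
add B14 (QoS class 43) → {T23:45, B14:43, R20:42, C21:37, A22:23, C4:21, A6:19, T24:10, R25:4}
transmit next → T23; now {B14:43, R20:42, C21:37, A22:23, C4:21, A6:19, T24:10, R25:4}
update R25 to QoS class 47 → {R25:47, B14:43, R20:42, C21:37, A22:23, C4:21, A6:19, T24:10}
transmit next → R25; now {B14:43, R20:42, C21:37, A22:23, C4:21, A6:19, T24:10}
transmit next → B14; now {R20:42, C21:37, A22:23, C4:21, A6:19, T24:10}
transmit next → R20; now {C21:37, A22:23, C4:21, A6:19, T24:10}
transmit next → C21; now {A22:23, C4:21, A6:19, T24:10}
transmit next → A22; now {C4:21, A6:19, T24:10}
update C4 to QoS class 17 → {A6:19, C4:17, T24:10}

[C5, C2, R12, T23, R25, B14, R20, C21, A22]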